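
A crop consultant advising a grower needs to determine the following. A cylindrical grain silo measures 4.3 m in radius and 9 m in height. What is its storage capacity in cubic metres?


V = pi * r^2 * h
  = pi * 4.3^2 * 9
  = pi * 18.49 * 9
  = 522.79 m^3


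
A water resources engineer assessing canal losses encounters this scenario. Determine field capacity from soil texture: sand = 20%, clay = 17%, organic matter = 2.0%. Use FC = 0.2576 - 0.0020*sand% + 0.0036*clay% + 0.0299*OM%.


FC = 0.2576 - 0.0020*20 + 0.0036*17 + 0.0299*2.0
   = 0.2576 - 0.0400 + 0.0612 + 0.0598
   = 0.3386


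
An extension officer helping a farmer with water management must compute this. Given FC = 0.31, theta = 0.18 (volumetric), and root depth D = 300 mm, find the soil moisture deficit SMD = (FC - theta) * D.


SMD = (FC - theta) * D
    = (0.31 - 0.18) * 300
    = 0.130 * 300
    = 39 mm


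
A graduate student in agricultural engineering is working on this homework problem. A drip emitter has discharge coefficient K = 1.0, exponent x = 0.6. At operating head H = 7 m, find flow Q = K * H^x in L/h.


Q = K * H^x
  = 1.0 * 7^0.6
  = 1.0 * 3.2141
  = 3.21 L/h


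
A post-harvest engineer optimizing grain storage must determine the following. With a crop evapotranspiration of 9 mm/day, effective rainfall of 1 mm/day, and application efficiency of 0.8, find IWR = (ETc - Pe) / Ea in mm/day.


IWR = (ETc - Pe) / Ea
    = (9 - 1) / 0.8
    = 8 / 0.8
    = 10 mm/day


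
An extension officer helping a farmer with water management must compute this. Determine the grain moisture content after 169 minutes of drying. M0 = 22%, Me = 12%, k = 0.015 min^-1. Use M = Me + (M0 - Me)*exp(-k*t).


M = Me + (M0 - Me) * e^(-k*t)
  = 12 + (22 - 12) * e^(-0.015*169)
  = 12 + 10 * e^(-2.535)
  = 12 + 10 * 0.07926
  = 12 + 0.7926
  = 12.79%


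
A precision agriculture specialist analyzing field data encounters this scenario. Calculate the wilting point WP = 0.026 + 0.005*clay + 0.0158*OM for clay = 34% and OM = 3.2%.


WP = 0.026 + 0.005*34 + 0.0158*3.2
   = 0.026 + 0.1700 + 0.0506
   = 0.2466


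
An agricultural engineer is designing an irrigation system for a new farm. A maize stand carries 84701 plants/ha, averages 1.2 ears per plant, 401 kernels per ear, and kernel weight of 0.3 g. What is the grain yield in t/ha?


Y = density * ears * kernels * kw
  = 84701 * 1.2 * 401 * 0.3 g/ha
  = 12227436.36 g/ha
  = 12227.44 kg/ha = 12.23 t/ha


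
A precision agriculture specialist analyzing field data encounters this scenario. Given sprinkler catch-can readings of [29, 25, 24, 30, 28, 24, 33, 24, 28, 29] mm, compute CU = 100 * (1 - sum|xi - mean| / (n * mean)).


xbar = 274 / 10 = 27.400
sum|xi - xbar| = 25.200
CU = 100 * (1 - 25.200 / (10 * 27.400))
   = 100 * (1 - 0.0920)
   = 90.80%


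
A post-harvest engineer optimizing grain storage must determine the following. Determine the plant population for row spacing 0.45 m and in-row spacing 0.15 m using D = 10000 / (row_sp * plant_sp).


D = 10000 / (row_sp * plant_sp)
  = 10000 / (0.45 * 0.15)
  = 10000 / 0.0675
  = 148148.15 plants/ha


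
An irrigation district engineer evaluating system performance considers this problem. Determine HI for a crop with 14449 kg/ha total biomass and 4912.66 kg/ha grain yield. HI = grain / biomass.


HI = grain_yield / biomass
   = 4912.66 / 14449
   = 0.34


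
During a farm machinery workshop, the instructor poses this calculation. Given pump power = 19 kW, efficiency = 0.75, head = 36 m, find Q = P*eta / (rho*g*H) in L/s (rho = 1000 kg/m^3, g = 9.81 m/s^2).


Q = (P * 1000 * eta) / (rho * g * H)
  = (19 * 1000 * 0.75) / (1000 * 9.81 * 36)
  = 14250 / 353160
  = 0.04035 m^3/s = 40.35 L/s


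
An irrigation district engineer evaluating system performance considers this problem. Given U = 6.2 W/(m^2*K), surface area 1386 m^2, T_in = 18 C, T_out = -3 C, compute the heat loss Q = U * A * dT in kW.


dT = 18 - (-3) = 21 K
Q = U * A * dT
  = 6.2 * 1386 * 21
  = 180457.20 W = 180.46 kW


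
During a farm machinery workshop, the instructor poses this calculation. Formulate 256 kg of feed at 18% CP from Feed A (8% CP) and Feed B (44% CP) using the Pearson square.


parts_A = CP_b - target = 44 - 18 = 26
parts_B = target - CP_a = 18 - 8 = 10
total_parts = 26 + 10 = 36
Feed A = 256 * 26 / 36 = 184.89 kg
Feed B = 256 * 10 / 36 = 71.11 kg

184.89 kg


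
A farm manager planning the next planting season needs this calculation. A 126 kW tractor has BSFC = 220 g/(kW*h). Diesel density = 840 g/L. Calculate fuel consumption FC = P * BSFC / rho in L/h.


FC = P * BSFC / rho_fuel
   = 126 * 220 / 840
   = 27720 / 840
   = 33 L/h


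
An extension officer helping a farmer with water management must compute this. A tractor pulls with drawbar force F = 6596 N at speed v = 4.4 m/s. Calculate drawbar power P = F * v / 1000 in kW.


P = F * v / 1000
  = 6596 * 4.4 / 1000
  = 29022.40 / 1000
  = 29.02 kW


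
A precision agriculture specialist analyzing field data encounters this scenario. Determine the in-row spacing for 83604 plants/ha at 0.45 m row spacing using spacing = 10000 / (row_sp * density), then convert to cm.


spacing = 10000 / (row_sp * density)
        = 10000 / (0.45 * 83604)
        = 10000 / 37621.80
        = 0.26580 m = 26.58 cm


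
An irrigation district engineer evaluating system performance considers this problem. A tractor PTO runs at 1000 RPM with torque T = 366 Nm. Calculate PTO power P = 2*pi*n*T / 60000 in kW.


P = 2*pi*n*T / 60000
  = 2*pi * 1000 * 366 / 60000
  = 2299645.82 / 60000
  = 38.33 kW


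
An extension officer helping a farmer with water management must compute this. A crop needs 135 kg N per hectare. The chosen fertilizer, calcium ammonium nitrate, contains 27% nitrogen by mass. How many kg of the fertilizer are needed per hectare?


Rate = N_required / (N_content / 100)
     = 135 / (27 / 100)
     = 135 / 0.27
     = 500 kg/ha


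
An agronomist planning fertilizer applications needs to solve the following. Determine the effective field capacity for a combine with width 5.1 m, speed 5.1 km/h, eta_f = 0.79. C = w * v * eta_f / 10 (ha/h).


C = w * v * eta_f / 10
  = 5.1 * 5.1 * 0.79 / 10
  = 20.55 / 10
  = 2.05 ha/h


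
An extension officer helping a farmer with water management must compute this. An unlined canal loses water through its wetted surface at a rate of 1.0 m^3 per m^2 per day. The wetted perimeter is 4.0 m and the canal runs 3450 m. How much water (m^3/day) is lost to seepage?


S = C * P * L
  = 1.0 * 4.0 * 3450
  = 13800 m^3/day


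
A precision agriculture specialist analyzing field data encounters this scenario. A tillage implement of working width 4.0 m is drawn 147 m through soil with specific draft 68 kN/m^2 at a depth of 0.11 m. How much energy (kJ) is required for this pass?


E = k * d * w * L
  = 68 * 0.11 * 4.0 * 147
  = 4398.24 kJ


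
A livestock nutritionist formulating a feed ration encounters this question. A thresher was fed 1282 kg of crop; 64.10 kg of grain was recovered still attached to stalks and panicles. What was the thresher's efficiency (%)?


eta = (total - unthreshed) / total * 100
    = (1282 - 64.10) / 1282 * 100
    = 1217.90 / 1282 * 100
    = 95%


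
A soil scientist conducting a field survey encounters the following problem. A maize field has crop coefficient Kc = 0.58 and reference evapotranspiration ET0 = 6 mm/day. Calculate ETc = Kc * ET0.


ETc = Kc * ET0
    = 0.58 * 6
    = 3.48 mm/day


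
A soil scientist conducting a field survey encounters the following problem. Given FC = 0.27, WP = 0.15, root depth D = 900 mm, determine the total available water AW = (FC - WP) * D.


AW = (FC - WP) * D
   = (0.27 - 0.15) * 900
   = 0.12 * 900
   = 108 mm


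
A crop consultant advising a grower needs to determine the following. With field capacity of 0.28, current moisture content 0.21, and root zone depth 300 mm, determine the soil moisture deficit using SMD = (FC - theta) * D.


SMD = (FC - theta) * D
    = (0.28 - 0.21) * 300
    = 0.070 * 300
    = 21 mm


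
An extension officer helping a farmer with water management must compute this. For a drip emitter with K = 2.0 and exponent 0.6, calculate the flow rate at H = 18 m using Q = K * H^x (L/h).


Q = K * H^x
  = 2.0 * 18^0.6
  = 2.0 * 5.6645
  = 11.33 L/h


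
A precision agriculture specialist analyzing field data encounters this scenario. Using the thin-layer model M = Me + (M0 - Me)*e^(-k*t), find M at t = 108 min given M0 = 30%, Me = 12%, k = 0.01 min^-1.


M = Me + (M0 - Me) * e^(-k*t)
  = 12 + (30 - 12) * e^(-0.01*108)
  = 12 + 18 * e^(-1.080)
  = 12 + 18 * 0.33960
  = 12 + 6.1127
  = 18.11%


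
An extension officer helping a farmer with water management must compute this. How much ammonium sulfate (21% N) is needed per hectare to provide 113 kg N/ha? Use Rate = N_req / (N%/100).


Rate = N_required / (N_content / 100)
     = 113 / (21 / 100)
     = 113 / 0.21
     = 538.10 kg/ha


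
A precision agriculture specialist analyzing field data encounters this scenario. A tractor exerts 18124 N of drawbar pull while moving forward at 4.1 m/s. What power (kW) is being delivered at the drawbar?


P = F * v / 1000
  = 18124 * 4.1 / 1000
  = 74308.40 / 1000
  = 74.31 kW


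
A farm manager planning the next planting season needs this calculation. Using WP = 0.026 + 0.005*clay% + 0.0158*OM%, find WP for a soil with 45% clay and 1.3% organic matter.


WP = 0.026 + 0.005*45 + 0.0158*1.3
   = 0.026 + 0.2250 + 0.0205
   = 0.2715


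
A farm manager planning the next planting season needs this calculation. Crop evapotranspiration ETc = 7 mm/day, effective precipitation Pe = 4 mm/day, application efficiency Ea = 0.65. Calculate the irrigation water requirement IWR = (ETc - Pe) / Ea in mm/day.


IWR = (ETc - Pe) / Ea
    = (7 - 4) / 0.65
    = 3 / 0.65
    = 4.62 mm/day


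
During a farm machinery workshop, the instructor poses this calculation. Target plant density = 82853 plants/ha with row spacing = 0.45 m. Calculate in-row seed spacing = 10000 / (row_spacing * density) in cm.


spacing = 10000 / (row_sp * density)
        = 10000 / (0.45 * 82853)
        = 10000 / 37283.85
        = 0.26821 m = 26.82 cm


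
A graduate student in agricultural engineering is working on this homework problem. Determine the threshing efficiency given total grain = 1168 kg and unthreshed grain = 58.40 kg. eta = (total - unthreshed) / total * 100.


eta = (total - unthreshed) / total * 100
    = (1168 - 58.40) / 1168 * 100
    = 1109.60 / 1168 * 100
    = 95%


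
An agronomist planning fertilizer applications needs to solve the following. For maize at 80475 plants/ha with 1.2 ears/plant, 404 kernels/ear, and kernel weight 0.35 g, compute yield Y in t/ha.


Y = density * ears * kernels * kw
  = 80475 * 1.2 * 404 * 0.35 g/ha
  = 13654998 g/ha
  = 13655.00 kg/ha = 13.65 t/ha


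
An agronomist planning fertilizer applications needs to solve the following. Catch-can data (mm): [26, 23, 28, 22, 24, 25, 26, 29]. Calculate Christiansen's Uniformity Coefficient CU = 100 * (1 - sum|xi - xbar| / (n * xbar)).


xbar = 203 / 8 = 25.375
sum|xi - xbar| = 15
CU = 100 * (1 - 15 / (8 * 25.375))
   = 100 * (1 - 0.0739)
   = 92.61%


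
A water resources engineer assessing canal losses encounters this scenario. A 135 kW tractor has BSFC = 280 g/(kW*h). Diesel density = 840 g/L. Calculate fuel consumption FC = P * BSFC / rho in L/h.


FC = P * BSFC / rho_fuel
   = 135 * 280 / 840
   = 37800 / 840
   = 45 L/h


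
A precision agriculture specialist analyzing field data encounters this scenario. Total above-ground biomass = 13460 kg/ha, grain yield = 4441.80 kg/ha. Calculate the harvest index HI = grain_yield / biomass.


HI = grain_yield / biomass
   = 4441.80 / 13460
   = 0.33


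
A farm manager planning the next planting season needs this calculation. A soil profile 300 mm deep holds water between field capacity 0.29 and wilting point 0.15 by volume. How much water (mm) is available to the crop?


AW = (FC - WP) * D
   = (0.29 - 0.15) * 300
   = 0.14 * 300
   = 42 mm


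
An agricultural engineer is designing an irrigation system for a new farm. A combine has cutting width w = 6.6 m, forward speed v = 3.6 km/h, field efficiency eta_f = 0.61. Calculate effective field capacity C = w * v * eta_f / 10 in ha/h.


C = w * v * eta_f / 10
  = 6.6 * 3.6 * 0.61 / 10
  = 14.49 / 10
  = 1.45 ha/h


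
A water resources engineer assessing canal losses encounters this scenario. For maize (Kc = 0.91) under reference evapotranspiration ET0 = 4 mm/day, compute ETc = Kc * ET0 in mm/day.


ETc = Kc * ET0
    = 0.91 * 4
    = 3.64 mm/day


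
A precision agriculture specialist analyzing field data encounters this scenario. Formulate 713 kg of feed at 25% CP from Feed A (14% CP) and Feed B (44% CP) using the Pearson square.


parts_A = CP_b - target = 44 - 25 = 19
parts_B = target - CP_a = 25 - 14 = 11
total_parts = 19 + 11 = 30
Feed A = 713 * 19 / 30 = 451.57 kg
Feed B = 713 * 11 / 30 = 261.43 kg

451.57 kg


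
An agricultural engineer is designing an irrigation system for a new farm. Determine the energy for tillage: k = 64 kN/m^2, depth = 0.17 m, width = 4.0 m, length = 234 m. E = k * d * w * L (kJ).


E = k * d * w * L
  = 64 * 0.17 * 4.0 * 234
  = 10183.68 kJ


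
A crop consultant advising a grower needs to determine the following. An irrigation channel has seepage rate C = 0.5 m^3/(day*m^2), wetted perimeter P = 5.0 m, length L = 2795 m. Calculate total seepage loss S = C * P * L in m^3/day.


S = C * P * L
  = 0.5 * 5.0 * 2795
  = 6987.50 m^3/day


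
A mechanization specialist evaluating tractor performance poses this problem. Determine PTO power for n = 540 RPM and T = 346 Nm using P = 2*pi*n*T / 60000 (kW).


P = 2*pi*n*T / 60000
  = 2*pi * 540 * 346 / 60000
  = 1173950.34 / 60000
  = 19.57 kW


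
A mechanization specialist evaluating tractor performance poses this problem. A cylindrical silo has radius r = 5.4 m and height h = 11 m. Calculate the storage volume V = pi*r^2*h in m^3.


V = pi * r^2 * h
  = pi * 5.4^2 * 11
  = pi * 29.16 * 11
  = 1007.70 m^3


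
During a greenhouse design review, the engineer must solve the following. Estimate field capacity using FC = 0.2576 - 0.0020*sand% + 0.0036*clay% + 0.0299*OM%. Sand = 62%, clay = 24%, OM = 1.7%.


FC = 0.2576 - 0.0020*62 + 0.0036*24 + 0.0299*1.7
   = 0.2576 - 0.1240 + 0.0864 + 0.0508
   = 0.2708


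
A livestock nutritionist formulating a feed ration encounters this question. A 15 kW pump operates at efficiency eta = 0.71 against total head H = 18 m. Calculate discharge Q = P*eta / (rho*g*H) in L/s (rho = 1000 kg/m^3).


Q = (P * 1000 * eta) / (rho * g * H)
  = (15 * 1000 * 0.71) / (1000 * 9.81 * 18)
  = 10650 / 176580
  = 0.06031 m^3/s = 60.31 L/s


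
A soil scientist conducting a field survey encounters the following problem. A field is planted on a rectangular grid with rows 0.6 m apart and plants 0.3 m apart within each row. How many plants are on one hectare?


D = 10000 / (row_sp * plant_sp)
  = 10000 / (0.6 * 0.3)
  = 10000 / 0.1800
  = 55555.56 plants/ha


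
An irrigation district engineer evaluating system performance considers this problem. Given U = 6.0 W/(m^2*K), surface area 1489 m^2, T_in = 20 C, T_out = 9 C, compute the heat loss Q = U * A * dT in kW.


dT = 20 - (9) = 11 K
Q = U * A * dT
  = 6.0 * 1489 * 11
  = 98274 W = 98.27 kW


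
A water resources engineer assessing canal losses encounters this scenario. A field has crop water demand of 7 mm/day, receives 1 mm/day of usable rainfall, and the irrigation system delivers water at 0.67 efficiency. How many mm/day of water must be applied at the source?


IWR = (ETc - Pe) / Ea
    = (7 - 1) / 0.67
    = 6 / 0.67
    = 8.96 mm/day


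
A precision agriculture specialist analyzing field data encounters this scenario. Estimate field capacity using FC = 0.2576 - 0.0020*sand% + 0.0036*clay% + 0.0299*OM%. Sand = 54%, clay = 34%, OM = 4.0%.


FC = 0.2576 - 0.0020*54 + 0.0036*34 + 0.0299*4.0
   = 0.2576 - 0.1080 + 0.1224 + 0.1196
   = 0.3916


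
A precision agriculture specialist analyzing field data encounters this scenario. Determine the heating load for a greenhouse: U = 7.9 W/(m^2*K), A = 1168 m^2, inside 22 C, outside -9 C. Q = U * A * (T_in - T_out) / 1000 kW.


dT = 22 - (-9) = 31 K
Q = U * A * dT
  = 7.9 * 1168 * 31
  = 286043.20 W = 286.04 kW


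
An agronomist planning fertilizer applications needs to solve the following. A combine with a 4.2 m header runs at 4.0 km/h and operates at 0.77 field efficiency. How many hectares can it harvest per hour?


C = w * v * eta_f / 10
  = 4.2 * 4.0 * 0.77 / 10
  = 12.94 / 10
  = 1.29 ha/h


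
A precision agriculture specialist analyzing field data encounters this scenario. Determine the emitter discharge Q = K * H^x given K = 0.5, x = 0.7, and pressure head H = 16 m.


Q = K * H^x
  = 0.5 * 16^0.7
  = 0.5 * 6.9644
  = 3.48 L/h


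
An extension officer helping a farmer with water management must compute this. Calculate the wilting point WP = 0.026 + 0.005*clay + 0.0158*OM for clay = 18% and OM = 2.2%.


WP = 0.026 + 0.005*18 + 0.0158*2.2
   = 0.026 + 0.0900 + 0.0348
   = 0.1508


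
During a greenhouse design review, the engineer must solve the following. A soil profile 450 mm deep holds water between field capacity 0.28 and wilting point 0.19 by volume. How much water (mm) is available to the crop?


AW = (FC - WP) * D
   = (0.28 - 0.19) * 450
   = 0.09 * 450
   = 40.50 mm


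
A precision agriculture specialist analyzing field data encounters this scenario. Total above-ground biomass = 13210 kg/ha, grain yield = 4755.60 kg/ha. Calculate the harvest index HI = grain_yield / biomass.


HI = grain_yield / biomass
   = 4755.60 / 13210
   = 0.36


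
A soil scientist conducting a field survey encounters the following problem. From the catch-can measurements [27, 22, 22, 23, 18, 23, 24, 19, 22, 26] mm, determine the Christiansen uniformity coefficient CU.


xbar = 226 / 10 = 22.600
sum|xi - xbar| = 20
CU = 100 * (1 - 20 / (10 * 22.600))
   = 100 * (1 - 0.0885)
   = 91.15%


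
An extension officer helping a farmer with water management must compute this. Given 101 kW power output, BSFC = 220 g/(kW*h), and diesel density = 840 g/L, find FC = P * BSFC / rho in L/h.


FC = P * BSFC / rho_fuel
   = 101 * 220 / 840
   = 22220 / 840
   = 26.45 L/h


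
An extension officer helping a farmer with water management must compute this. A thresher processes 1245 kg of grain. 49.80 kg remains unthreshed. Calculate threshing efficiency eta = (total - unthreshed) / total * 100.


eta = (total - unthreshed) / total * 100
    = (1245 - 49.80) / 1245 * 100
    = 1195.20 / 1245 * 100
    = 96%


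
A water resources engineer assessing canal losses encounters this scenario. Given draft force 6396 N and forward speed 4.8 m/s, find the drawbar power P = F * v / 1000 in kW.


P = F * v / 1000
  = 6396 * 4.8 / 1000
  = 30700.80 / 1000
  = 30.70 kW


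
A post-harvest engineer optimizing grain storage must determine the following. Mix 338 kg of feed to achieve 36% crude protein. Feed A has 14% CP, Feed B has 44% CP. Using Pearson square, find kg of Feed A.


parts_A = CP_b - target = 44 - 36 = 8
parts_B = target - CP_a = 36 - 14 = 22
total_parts = 8 + 22 = 30
Feed A = 338 * 8 / 30 = 90.13 kg
Feed B = 338 * 22 / 30 = 247.87 kg

90.13 kg


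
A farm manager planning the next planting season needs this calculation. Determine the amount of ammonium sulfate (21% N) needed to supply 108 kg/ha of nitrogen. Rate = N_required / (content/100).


Rate = N_required / (N_content / 100)
     = 108 / (21 / 100)
     = 108 / 0.21
     = 514.29 kg/ha


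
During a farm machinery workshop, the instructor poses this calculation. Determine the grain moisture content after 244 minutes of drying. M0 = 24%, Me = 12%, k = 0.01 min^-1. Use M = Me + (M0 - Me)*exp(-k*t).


M = Me + (M0 - Me) * e^(-k*t)
  = 12 + (24 - 12) * e^(-0.01*244)
  = 12 + 12 * e^(-2.440)
  = 12 + 12 * 0.08716
  = 12 + 1.0459
  = 13.05%


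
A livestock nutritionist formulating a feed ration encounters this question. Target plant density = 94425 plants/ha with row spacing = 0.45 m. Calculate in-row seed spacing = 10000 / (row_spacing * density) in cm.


spacing = 10000 / (row_sp * density)
        = 10000 / (0.45 * 94425)
        = 10000 / 42491.25
        = 0.23534 m = 23.53 cm


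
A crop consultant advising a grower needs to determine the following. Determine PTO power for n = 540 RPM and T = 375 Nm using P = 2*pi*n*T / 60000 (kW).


P = 2*pi*n*T / 60000
  = 2*pi * 540 * 375 / 60000
  = 1272345.02 / 60000
  = 21.21 kW


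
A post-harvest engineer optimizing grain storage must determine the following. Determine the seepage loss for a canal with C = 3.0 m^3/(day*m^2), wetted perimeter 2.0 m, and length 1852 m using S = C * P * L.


S = C * P * L
  = 3.0 * 2.0 * 1852
  = 11112 m^3/day


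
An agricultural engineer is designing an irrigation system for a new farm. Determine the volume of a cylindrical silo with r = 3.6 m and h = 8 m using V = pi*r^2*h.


V = pi * r^2 * h
  = pi * 3.6^2 * 8
  = pi * 12.96 * 8
  = 325.72 m^3


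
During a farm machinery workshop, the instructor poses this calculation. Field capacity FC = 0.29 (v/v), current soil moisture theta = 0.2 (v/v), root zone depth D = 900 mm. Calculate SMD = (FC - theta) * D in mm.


SMD = (FC - theta) * D
    = (0.29 - 0.2) * 900
    = 0.090 * 900
    = 81 mm


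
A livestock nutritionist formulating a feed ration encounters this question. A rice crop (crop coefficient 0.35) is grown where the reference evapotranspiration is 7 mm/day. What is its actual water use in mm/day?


ETc = Kc * ET0
    = 0.35 * 7
    = 2.45 mm/day


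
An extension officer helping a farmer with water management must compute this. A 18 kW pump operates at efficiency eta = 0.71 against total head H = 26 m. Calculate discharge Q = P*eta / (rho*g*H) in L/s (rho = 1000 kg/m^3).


Q = (P * 1000 * eta) / (rho * g * H)
  = (18 * 1000 * 0.71) / (1000 * 9.81 * 26)
  = 12780 / 255060
  = 0.05011 m^3/s = 50.11 L/s


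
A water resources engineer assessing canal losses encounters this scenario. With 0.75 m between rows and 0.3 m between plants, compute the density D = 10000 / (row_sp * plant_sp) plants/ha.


D = 10000 / (row_sp * plant_sp)
  = 10000 / (0.75 * 0.3)
  = 10000 / 0.2250
  = 44444.44 plants/ha


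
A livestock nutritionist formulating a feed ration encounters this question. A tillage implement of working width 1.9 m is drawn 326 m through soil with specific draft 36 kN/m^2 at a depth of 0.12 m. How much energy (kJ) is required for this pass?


E = k * d * w * L
  = 36 * 0.12 * 1.9 * 326
  = 2675.81 kJ


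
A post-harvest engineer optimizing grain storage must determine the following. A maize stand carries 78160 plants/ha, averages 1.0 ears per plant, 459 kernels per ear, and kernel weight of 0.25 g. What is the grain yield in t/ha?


Y = density * ears * kernels * kw
  = 78160 * 1.0 * 459 * 0.25 g/ha
  = 8968860 g/ha
  = 8968.86 kg/ha = 8.97 t/ha


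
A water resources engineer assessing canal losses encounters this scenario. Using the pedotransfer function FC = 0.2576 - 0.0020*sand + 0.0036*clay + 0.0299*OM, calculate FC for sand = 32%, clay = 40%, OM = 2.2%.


FC = 0.2576 - 0.0020*32 + 0.0036*40 + 0.0299*2.2
   = 0.2576 - 0.0640 + 0.1440 + 0.0658
   = 0.4034


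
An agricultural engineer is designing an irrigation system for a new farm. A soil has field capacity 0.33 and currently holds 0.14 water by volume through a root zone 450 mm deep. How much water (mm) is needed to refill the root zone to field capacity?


SMD = (FC - theta) * D
    = (0.33 - 0.14) * 450
    = 0.190 * 450
    = 85.50 mm


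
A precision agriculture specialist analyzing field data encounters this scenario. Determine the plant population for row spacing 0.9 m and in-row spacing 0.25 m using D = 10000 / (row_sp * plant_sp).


D = 10000 / (row_sp * plant_sp)
  = 10000 / (0.9 * 0.25)
  = 10000 / 0.2250
  = 44444.44 plants/ha


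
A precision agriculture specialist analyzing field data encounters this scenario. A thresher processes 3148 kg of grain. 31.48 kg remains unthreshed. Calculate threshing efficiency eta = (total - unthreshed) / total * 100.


eta = (total - unthreshed) / total * 100
    = (3148 - 31.48) / 3148 * 100
    = 3116.52 / 3148 * 100
    = 99%


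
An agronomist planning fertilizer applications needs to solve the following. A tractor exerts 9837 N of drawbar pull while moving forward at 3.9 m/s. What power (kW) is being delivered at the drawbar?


P = F * v / 1000
  = 9837 * 3.9 / 1000
  = 38364.30 / 1000
  = 38.36 kW


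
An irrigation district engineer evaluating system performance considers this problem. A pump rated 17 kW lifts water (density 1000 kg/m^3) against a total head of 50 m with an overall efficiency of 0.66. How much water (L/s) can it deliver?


Q = (P * 1000 * eta) / (rho * g * H)
  = (17 * 1000 * 0.66) / (1000 * 9.81 * 50)
  = 11220 / 490500
  = 0.02287 m^3/s = 22.87 L/s


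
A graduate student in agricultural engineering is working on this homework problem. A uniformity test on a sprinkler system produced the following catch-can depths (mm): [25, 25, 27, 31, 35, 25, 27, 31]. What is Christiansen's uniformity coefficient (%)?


xbar = 226 / 8 = 28.250
sum|xi - xbar| = 24.500
CU = 100 * (1 - 24.500 / (8 * 28.250))
   = 100 * (1 - 0.1084)
   = 89.16%


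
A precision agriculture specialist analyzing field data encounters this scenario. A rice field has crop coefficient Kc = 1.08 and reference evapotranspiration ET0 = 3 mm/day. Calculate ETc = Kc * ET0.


ETc = Kc * ET0
    = 1.08 * 3
    = 3.24 mm/day


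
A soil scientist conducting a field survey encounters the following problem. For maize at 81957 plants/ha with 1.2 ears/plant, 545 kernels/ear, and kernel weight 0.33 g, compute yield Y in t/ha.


Y = density * ears * kernels * kw
  = 81957 * 1.2 * 545 * 0.33 g/ha
  = 17687959.74 g/ha
  = 17687.96 kg/ha = 17.69 t/ha


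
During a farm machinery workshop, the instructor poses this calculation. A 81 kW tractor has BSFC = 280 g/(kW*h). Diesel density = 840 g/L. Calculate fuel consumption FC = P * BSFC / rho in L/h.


FC = P * BSFC / rho_fuel
   = 81 * 280 / 840
   = 22680 / 840
   = 27 L/h


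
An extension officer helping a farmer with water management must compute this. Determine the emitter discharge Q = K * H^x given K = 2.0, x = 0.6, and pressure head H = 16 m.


Q = K * H^x
  = 2.0 * 16^0.6
  = 2.0 * 5.2780
  = 10.56 L/h


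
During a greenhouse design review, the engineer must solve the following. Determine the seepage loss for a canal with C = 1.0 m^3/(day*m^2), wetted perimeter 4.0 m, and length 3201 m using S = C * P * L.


S = C * P * L
  = 1.0 * 4.0 * 3201
  = 12804 m^3/day


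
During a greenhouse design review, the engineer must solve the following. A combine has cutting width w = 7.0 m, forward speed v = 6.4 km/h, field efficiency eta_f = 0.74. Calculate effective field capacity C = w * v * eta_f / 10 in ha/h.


C = w * v * eta_f / 10
  = 7.0 * 6.4 * 0.74 / 10
  = 33.15 / 10
  = 3.32 ha/h


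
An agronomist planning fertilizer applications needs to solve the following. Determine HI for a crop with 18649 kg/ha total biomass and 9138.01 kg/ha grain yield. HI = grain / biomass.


HI = grain_yield / biomass
   = 9138.01 / 18649
   = 0.49


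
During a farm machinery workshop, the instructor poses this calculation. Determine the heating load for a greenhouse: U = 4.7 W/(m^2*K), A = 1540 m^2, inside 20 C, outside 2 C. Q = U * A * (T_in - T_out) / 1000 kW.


dT = 20 - (2) = 18 K
Q = U * A * dT
  = 4.7 * 1540 * 18
  = 130284 W = 130.28 kW


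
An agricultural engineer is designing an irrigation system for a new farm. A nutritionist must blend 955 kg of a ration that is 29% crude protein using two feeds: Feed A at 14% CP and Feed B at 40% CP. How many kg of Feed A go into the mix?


parts_A = CP_b - target = 40 - 29 = 11
parts_B = target - CP_a = 29 - 14 = 15
total_parts = 11 + 15 = 26
Feed A = 955 * 11 / 26 = 404.04 kg
Feed B = 955 * 15 / 26 = 550.96 kg

404.04 kg


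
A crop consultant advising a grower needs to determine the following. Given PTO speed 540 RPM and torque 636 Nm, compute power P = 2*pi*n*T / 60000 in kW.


P = 2*pi*n*T / 60000
  = 2*pi * 540 * 636 / 60000
  = 2157897.16 / 60000
  = 35.96 kW


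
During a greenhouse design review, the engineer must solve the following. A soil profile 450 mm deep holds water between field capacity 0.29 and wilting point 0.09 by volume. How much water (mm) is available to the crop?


AW = (FC - WP) * D
   = (0.29 - 0.09) * 450
   = 0.20 * 450
   = 90 mm


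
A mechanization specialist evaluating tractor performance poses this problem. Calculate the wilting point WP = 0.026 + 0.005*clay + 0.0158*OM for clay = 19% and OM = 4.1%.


WP = 0.026 + 0.005*19 + 0.0158*4.1
   = 0.026 + 0.0950 + 0.0648
   = 0.1858


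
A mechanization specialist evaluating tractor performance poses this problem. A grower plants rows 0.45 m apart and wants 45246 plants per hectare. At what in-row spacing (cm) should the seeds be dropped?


spacing = 10000 / (row_sp * density)
        = 10000 / (0.45 * 45246)
        = 10000 / 20360.70
        = 0.49114 m = 49.11 cm


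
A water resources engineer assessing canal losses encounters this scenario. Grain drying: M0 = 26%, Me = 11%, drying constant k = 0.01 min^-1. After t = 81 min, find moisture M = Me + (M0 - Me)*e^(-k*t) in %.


M = Me + (M0 - Me) * e^(-k*t)
  = 11 + (26 - 11) * e^(-0.01*81)
  = 11 + 15 * e^(-0.810)
  = 11 + 15 * 0.44486
  = 11 + 6.6729
  = 17.67%


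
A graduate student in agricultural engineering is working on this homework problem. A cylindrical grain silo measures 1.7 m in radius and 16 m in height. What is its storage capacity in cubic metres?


V = pi * r^2 * h
  = pi * 1.7^2 * 16
  = pi * 2.89 * 16
  = 145.27 m^3


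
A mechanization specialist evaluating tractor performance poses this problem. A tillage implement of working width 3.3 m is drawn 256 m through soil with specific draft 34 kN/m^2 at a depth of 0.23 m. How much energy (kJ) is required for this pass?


E = k * d * w * L
  = 34 * 0.23 * 3.3 * 256
  = 6606.34 kJ


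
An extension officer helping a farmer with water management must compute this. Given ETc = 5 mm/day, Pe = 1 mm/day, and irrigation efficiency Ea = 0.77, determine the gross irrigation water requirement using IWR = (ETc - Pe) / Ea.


IWR = (ETc - Pe) / Ea
    = (5 - 1) / 0.77
    = 4 / 0.77
    = 5.19 mm/day


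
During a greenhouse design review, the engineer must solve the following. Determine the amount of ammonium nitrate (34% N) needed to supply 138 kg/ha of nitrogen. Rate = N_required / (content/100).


Rate = N_required / (N_content / 100)
     = 138 / (34 / 100)
     = 138 / 0.34
     = 405.88 kg/ha


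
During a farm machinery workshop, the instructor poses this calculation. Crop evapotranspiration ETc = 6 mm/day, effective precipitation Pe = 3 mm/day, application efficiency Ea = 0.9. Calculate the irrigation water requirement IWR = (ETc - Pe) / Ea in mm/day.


IWR = (ETc - Pe) / Ea
    = (6 - 3) / 0.9
    = 3 / 0.9
    = 3.33 mm/day


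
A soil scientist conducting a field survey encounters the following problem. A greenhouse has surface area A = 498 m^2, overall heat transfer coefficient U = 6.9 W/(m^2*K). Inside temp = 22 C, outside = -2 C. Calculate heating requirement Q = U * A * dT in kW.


dT = 22 - (-2) = 24 K
Q = U * A * dT
  = 6.9 * 498 * 24
  = 82468.80 W = 82.47 kW


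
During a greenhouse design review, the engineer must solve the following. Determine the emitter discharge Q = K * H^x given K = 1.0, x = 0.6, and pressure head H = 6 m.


Q = K * H^x
  = 1.0 * 6^0.6
  = 1.0 * 2.9302
  = 2.93 L/h


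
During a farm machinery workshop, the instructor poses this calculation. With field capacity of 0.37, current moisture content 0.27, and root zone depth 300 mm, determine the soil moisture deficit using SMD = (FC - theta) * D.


SMD = (FC - theta) * D
    = (0.37 - 0.27) * 300
    = 0.100 * 300
    = 30 mm


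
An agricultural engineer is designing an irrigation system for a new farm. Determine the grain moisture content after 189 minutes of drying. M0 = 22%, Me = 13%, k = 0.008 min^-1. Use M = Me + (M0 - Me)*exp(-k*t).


M = Me + (M0 - Me) * e^(-k*t)
  = 13 + (22 - 13) * e^(-0.008*189)
  = 13 + 9 * e^(-1.512)
  = 13 + 9 * 0.22047
  = 13 + 1.9842
  = 14.98%


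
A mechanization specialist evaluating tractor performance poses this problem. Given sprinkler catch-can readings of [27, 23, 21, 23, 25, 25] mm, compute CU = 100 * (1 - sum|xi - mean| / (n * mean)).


xbar = 144 / 6 = 24
sum|xi - xbar| = 10
CU = 100 * (1 - 10 / (6 * 24))
   = 100 * (1 - 0.0694)
   = 93.06%


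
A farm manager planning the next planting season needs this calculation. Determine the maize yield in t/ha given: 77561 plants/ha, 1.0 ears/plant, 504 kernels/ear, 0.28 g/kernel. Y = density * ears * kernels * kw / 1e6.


Y = density * ears * kernels * kw
  = 77561 * 1.0 * 504 * 0.28 g/ha
  = 10945408.32 g/ha
  = 10945.41 kg/ha = 10.95 t/ha


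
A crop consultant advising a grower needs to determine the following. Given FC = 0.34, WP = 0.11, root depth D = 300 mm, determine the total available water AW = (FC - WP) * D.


AW = (FC - WP) * D
   = (0.34 - 0.11) * 300
   = 0.23 * 300
   = 69 mm


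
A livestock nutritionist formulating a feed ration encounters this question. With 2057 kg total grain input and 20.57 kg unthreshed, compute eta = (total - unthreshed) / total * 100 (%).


eta = (total - unthreshed) / total * 100
    = (2057 - 20.57) / 2057 * 100
    = 2036.43 / 2057 * 100
    = 99%


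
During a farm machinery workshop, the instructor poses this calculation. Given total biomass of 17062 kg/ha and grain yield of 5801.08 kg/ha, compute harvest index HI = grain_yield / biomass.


HI = grain_yield / biomass
   = 5801.08 / 17062
   = 0.34


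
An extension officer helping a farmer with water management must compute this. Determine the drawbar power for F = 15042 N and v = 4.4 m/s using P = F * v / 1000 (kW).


P = F * v / 1000
  = 15042 * 4.4 / 1000
  = 66184.80 / 1000
  = 66.18 kW


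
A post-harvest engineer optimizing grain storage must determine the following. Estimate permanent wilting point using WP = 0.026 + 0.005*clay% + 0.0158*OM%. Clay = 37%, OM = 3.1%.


WP = 0.026 + 0.005*37 + 0.0158*3.1
   = 0.026 + 0.1850 + 0.0490
   = 0.2600


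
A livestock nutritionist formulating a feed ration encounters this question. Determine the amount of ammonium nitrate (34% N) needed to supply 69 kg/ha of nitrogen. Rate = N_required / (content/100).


Rate = N_required / (N_content / 100)
     = 69 / (34 / 100)
     = 69 / 0.34
     = 202.94 kg/ha


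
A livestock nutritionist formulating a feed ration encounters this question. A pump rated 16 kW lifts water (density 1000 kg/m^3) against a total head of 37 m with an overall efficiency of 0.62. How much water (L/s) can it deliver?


Q = (P * 1000 * eta) / (rho * g * H)
  = (16 * 1000 * 0.62) / (1000 * 9.81 * 37)
  = 9920 / 362970
  = 0.02733 m^3/s = 27.33 L/s


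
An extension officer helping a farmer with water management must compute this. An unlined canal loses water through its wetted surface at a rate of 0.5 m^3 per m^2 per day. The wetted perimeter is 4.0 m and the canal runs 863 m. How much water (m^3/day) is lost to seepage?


S = C * P * L
  = 0.5 * 4.0 * 863
  = 1726 m^3/day


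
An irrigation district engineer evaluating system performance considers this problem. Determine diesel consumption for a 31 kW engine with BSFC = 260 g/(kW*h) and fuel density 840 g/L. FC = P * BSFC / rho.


FC = P * BSFC / rho_fuel
   = 31 * 260 / 840
   = 8060 / 840
   = 9.60 L/h


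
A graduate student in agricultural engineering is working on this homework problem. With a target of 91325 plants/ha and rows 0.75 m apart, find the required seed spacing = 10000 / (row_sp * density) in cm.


spacing = 10000 / (row_sp * density)
        = 10000 / (0.75 * 91325)
        = 10000 / 68493.75
        = 0.14600 m = 14.60 cm


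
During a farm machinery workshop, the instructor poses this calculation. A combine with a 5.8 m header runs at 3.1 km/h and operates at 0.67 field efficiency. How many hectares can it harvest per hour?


C = w * v * eta_f / 10
  = 5.8 * 3.1 * 0.67 / 10
  = 12.05 / 10
  = 1.20 ha/h


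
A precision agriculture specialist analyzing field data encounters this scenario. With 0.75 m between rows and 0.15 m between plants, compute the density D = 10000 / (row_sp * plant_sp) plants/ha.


D = 10000 / (row_sp * plant_sp)
  = 10000 / (0.75 * 0.15)
  = 10000 / 0.1125
  = 88888.89 plants/ha


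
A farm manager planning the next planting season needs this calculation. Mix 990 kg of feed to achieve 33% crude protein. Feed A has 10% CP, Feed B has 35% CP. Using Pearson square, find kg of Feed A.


parts_A = CP_b - target = 35 - 33 = 2
parts_B = target - CP_a = 33 - 10 = 23
total_parts = 2 + 23 = 25
Feed A = 990 * 2 / 25 = 79.20 kg
Feed B = 990 * 23 / 25 = 910.80 kg

79.20 kg


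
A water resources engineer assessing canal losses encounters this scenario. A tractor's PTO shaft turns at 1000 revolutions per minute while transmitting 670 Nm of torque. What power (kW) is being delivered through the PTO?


P = 2*pi*n*T / 60000
  = 2*pi * 1000 * 670 / 60000
  = 4209734.16 / 60000
  = 70.16 kW


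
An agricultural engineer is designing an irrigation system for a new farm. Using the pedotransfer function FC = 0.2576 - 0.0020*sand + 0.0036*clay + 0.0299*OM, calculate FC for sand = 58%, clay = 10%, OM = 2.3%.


FC = 0.2576 - 0.0020*58 + 0.0036*10 + 0.0299*2.3
   = 0.2576 - 0.1160 + 0.0360 + 0.0688
   = 0.2464


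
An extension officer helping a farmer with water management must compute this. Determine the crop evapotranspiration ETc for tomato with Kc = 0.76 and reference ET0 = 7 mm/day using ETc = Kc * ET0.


ETc = Kc * ET0
    = 0.76 * 7
    = 5.32 mm/day


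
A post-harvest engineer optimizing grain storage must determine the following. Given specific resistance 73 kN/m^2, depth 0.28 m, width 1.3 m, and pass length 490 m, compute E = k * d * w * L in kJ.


E = k * d * w * L
  = 73 * 0.28 * 1.3 * 490
  = 13020.28 kJ


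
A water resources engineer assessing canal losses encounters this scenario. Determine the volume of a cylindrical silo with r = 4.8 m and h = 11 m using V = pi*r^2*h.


V = pi * r^2 * h
  = pi * 4.8^2 * 11
  = pi * 23.04 * 11
  = 796.21 m^3


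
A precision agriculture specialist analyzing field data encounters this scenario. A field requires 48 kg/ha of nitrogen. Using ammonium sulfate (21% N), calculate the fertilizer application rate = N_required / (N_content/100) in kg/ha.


Rate = N_required / (N_content / 100)
     = 48 / (21 / 100)
     = 48 / 0.21
     = 228.57 kg/ha


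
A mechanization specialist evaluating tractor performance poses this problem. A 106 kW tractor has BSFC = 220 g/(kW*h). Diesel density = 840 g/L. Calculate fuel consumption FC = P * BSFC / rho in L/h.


FC = P * BSFC / rho_fuel
   = 106 * 220 / 840
   = 23320 / 840
   = 27.76 L/h


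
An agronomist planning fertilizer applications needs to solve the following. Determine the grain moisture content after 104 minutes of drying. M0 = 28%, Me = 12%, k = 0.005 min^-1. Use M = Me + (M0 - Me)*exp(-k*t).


M = Me + (M0 - Me) * e^(-k*t)
  = 12 + (28 - 12) * e^(-0.005*104)
  = 12 + 16 * e^(-0.520)
  = 12 + 16 * 0.59452
  = 12 + 9.5123
  = 21.51%


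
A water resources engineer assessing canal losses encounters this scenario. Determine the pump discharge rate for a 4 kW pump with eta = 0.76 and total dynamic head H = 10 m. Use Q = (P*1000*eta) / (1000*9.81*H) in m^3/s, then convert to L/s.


Q = (P * 1000 * eta) / (rho * g * H)
  = (4 * 1000 * 0.76) / (1000 * 9.81 * 10)
  = 3040 / 98100
  = 0.03099 m^3/s = 30.99 L/s
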